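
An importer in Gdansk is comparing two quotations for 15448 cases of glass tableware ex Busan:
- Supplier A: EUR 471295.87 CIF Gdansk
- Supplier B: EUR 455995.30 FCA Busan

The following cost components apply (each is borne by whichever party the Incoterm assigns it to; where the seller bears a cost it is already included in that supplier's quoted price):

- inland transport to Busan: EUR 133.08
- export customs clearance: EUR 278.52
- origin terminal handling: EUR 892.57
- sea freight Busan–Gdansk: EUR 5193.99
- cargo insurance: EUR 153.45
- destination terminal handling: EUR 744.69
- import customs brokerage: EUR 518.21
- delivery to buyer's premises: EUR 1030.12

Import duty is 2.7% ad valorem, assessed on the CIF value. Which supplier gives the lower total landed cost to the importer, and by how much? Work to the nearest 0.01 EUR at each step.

Supplier B is cheaper by EUR 9305.20

Supplier A (CIF):
The CIF price already equals the CIF value: 471295.87
Import duty = 471295.87 × 2.7% = 12724.99
Buyer bears (A): 744.69 + 518.21 + 1030.12 = 2293.02
Landed cost (A) = invoice 471295.87 + 2293.02 + duty 12724.99 = 486313.88
Supplier B (FCA):
CIF value = FCA price + origin terminal + freight + insurance = 455995.30 + 892.57 + 5193.99 + 153.45 = 462235.31
Import duty = 462235.31 × 2.7% = 12480.35
Buyer bears (B): 892.57 + 5193.99 + 153.45 + 744.69 + 518.21 + 1030.12 = 8533.03
Landed cost (B) = invoice 455995.30 + 8533.03 + duty 12480.35 = 477008.68
Difference = |486313.88 − 477008.68| = 9305.20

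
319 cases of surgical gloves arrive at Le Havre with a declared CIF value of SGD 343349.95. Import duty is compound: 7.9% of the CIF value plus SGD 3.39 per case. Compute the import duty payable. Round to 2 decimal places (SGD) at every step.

Import duty: SGD 28206.06

Ad valorem component: 343349.95 × 7.9% = 27124.65
Specific component: 319 × 3.39 = 1081.41
Import duty = 27124.65 + 1081.41 = 28206.06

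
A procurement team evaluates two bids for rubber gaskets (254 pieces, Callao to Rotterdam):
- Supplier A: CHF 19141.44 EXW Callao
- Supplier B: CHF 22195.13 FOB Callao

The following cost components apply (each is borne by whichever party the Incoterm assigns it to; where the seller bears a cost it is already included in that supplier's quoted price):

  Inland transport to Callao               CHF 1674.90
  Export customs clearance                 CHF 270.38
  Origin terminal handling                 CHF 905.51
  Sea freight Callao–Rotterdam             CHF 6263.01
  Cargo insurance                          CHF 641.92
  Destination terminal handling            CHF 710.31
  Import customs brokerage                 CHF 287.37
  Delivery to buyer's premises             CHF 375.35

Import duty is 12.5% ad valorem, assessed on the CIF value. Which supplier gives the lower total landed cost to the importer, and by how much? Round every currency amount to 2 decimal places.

Supplier A is cheaper by CHF 228.26

Supplier A (EXW):
CIF value = EXW price + inland to port + export clearance + origin terminal + freight + insurance = 19141.44 + 1674.90 + 270.38 + 905.51 + 6263.01 + 641.92 = 28897.16
Import duty = 28897.16 × 12.5% = 3612.15
Buyer bears (A): 1674.90 + 270.38 + 905.51 + 6263.01 + 641.92 + 710.31 + 287.37 + 375.35 = 11128.75
Landed cost (A) = invoice 19141.44 + 11128.75 + duty 3612.15 = 33882.34
Supplier B (FOB):
CIF value = FOB price + freight + insurance = 22195.13 + 6263.01 + 641.92 = 29100.06
Import duty = 29100.06 × 12.5% = 3637.51
Buyer bears (B): 6263.01 + 641.92 + 710.31 + 287.37 + 375.35 = 8277.96
Landed cost (B) = invoice 22195.13 + 8277.96 + duty 3637.51 = 34110.60
Difference = |33882.34 − 34110.60| = 228.26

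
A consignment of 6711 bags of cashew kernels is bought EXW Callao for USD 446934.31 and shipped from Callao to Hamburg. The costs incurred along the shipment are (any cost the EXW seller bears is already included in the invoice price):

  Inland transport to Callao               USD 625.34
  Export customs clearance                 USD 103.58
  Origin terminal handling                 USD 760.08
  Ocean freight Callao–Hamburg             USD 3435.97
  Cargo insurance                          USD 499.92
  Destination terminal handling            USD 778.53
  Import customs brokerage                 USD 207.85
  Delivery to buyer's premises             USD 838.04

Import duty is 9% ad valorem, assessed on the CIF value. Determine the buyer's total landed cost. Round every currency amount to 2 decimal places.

Total landed cost: USD 494895.95

EXW: the seller makes goods available at their premises; the buyer bears all onward costs.
CIF value = EXW price + inland to port + export clearance + origin terminal + freight + insurance = 446934.31 + 625.34 + 103.58 + 760.08 + 3435.97 + 499.92 = 452359.20
Import duty = 452359.20 × 9% = 40712.33
Buyer bears: inland to port 625.34 + export clearance 103.58 + origin terminal 760.08 + freight 3435.97 + insurance 499.92 + destination terminal 778.53 + brokerage 207.85 + delivery 838.04 + duty 40712.33 = 47961.64
Landed cost = invoice 446934.31 + 47961.64 = 494895.95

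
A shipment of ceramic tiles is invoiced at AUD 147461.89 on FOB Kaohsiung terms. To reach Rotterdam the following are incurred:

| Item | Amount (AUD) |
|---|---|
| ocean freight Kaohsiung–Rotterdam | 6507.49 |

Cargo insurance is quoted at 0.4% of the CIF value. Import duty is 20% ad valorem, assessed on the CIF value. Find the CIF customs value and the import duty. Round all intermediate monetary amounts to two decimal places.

CIF value: AUD 154587.73; import duty: AUD 30917.55

Let C be the CIF value. C = FOB price + freight + 0.4% × C
C − 0.4% × C = 147461.89 + 6507.49
0.996 × C = 153969.38
C = 153969.38 / 0.996 = 154587.73
Insurance premium = 0.4% × 154587.73 = 618.35
Import duty = 154587.73 × 20% = 30917.55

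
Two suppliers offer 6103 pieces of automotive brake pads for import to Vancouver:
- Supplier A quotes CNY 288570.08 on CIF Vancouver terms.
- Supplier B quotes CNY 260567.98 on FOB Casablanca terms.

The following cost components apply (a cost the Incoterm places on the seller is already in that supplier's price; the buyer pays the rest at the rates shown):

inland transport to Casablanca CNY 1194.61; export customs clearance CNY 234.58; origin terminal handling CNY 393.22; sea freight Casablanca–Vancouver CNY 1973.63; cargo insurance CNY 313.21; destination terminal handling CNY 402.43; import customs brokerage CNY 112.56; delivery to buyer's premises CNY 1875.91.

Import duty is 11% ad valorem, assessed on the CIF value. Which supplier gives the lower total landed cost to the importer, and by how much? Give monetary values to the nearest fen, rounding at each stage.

Supplier B is cheaper by CNY 28543.94

Supplier A (CIF):
The CIF price already equals the CIF value: 288570.08
Import duty = 288570.08 × 11% = 31742.71
Buyer bears (A): 402.43 + 112.56 + 1875.91 = 2390.90
Landed cost (A) = invoice 288570.08 + 2390.90 + duty 31742.71 = 322703.69
Supplier B (FOB):
CIF value = FOB price + freight + insurance = 260567.98 + 1973.63 + 313.21 = 262854.82
Import duty = 262854.82 × 11% = 28914.03
Buyer bears (B): 1973.63 + 313.21 + 402.43 + 112.56 + 1875.91 = 4677.74
Landed cost (B) = invoice 260567.98 + 4677.74 + duty 28914.03 = 294159.75
Difference = |322703.69 − 294159.75| = 28543.94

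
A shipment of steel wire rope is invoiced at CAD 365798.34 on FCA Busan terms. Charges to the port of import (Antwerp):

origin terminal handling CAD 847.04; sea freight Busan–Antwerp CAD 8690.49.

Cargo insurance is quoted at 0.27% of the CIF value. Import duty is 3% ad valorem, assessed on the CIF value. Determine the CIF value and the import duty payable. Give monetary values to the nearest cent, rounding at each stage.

CIF value: CAD 376352.02; import duty: CAD 11290.56

Let C be the CIF value. C = FCA price + pre-shipment costs + freight + 0.27% × C
C − 0.27% × C = 365798.34 + 847.04 + 8690.49
0.9973 × C = 375335.87
C = 375335.87 / 0.9973 = 376352.02
Insurance premium = 0.27% × 376352.02 = 1016.15
Import duty = 376352.02 × 3% = 11290.56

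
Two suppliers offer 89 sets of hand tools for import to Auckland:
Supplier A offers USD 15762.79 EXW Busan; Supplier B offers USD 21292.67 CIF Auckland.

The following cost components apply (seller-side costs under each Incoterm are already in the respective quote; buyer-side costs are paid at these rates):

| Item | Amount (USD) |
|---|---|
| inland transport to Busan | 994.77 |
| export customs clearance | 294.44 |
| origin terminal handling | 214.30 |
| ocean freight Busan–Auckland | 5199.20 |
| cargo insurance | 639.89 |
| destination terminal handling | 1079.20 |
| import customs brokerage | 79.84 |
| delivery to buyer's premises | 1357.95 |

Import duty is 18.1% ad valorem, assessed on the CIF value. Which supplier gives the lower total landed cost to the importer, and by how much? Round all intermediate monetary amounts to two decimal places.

Supplier B is cheaper by USD 2140.83

Supplier A (EXW):
CIF value = EXW price + inland to port + export clearance + origin terminal + freight + insurance = 15762.79 + 994.77 + 294.44 + 214.30 + 5199.20 + 639.89 = 23105.39
Import duty = 23105.39 × 18.1% = 4182.08
Buyer bears (A): 994.77 + 294.44 + 214.30 + 5199.20 + 639.89 + 1079.20 + 79.84 + 1357.95 = 9859.59
Landed cost (A) = invoice 15762.79 + 9859.59 + duty 4182.08 = 29804.46
Supplier B (CIF):
The CIF price already equals the CIF value: 21292.67
Import duty = 21292.67 × 18.1% = 3853.97
Buyer bears (B): 1079.20 + 79.84 + 1357.95 = 2516.99
Landed cost (B) = invoice 21292.67 + 2516.99 + duty 3853.97 = 27663.63
Difference = |29804.46 − 27663.63| = 2140.83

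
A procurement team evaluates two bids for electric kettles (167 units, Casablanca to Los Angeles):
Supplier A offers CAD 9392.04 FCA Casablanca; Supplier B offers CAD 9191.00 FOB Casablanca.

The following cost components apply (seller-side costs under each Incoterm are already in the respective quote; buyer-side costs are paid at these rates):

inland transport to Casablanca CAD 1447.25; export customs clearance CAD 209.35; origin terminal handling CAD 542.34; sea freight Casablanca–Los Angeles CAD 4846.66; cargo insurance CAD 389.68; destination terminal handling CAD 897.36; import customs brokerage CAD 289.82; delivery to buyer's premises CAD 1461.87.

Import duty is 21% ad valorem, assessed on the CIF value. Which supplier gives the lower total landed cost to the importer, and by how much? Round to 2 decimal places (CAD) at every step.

Supplier A (FCA):
CIF value = FCA price + origin terminal + freight + insurance = 9392.04 + 542.34 + 4846.66 + 389.68 = 15170.72
Import duty = 15170.72 × 21% = 3185.85
Buyer bears (A): 542.34 + 4846.66 + 389.68 + 897.36 + 289.82 + 1461.87 = 8427.73
Landed cost (A) = invoice 9392.04 + 8427.73 + duty 3185.85 = 21005.62
Supplier B (FOB):
CIF value = FOB price + freight + insurance = 9191.00 + 4846.66 + 389.68 = 14427.34
Import duty = 14427.34 × 21% = 3029.74
Buyer bears (B): 4846.66 + 389.68 + 897.36 + 289.82 + 1461.87 = 7885.39
Landed cost (B) = invoice 9191.00 + 7885.39 + duty 3029.74 = 20106.13
Difference = |21005.62 − 20106.13| = 899.49

Supplier B is cheaper by CAD 899.49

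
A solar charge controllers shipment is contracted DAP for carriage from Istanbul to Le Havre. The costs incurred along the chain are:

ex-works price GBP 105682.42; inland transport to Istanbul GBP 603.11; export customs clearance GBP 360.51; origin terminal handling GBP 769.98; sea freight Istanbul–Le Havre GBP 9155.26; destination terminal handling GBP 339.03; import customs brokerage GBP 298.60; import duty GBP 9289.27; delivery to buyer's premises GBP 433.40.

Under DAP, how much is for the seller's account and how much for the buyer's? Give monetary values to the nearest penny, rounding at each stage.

DAP: the seller bears all costs to the named destination except import duty and clearance.
Seller's account: goods 105682.42 + inland to port 603.11 + export clearance 360.51 + origin terminal 769.98 + freight 9155.26 + destination terminal 339.03 + delivery 433.40 = 117343.71
Buyer's account: brokerage 298.60 + duty 9289.27 = 9587.87

Seller: GBP 117343.71; buyer: GBP 9587.87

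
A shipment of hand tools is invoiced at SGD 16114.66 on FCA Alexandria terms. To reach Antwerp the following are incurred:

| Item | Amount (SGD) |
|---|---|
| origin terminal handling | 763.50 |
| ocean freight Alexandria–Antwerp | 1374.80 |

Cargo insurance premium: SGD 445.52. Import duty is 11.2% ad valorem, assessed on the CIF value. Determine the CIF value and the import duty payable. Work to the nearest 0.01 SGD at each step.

CIF value: SGD 18698.48; import duty: SGD 2094.23

CIF = FCA price + pre-shipment costs + freight + insurance
CIF = 16114.66 + 763.50 + 1374.80 + 445.52 = 18698.48
Import duty = 18698.48 × 11.2% = 2094.23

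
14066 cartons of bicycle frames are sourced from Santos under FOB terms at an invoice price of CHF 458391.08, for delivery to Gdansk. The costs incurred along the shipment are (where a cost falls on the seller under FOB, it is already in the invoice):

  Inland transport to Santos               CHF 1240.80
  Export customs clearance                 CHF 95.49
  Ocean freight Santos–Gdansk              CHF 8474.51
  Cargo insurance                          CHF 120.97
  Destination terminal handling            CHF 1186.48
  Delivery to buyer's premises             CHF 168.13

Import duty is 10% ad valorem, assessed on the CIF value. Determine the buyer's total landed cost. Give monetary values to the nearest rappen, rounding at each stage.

Total landed cost: CHF 515039.83

FOB: the seller bears costs until goods are on board at the origin port; the buyer bears freight, insurance and all costs thereafter.
Already in the invoice (seller's account under FOB): inland to port, export clearance — exclude.
CIF value = FOB price + freight + insurance = 458391.08 + 8474.51 + 120.97 = 466986.56
Import duty = 466986.56 × 10% = 46698.66
Buyer bears: freight 8474.51 + insurance 120.97 + destination terminal 1186.48 + delivery 168.13 + duty 46698.66 = 56648.75
Landed cost = invoice 458391.08 + 56648.75 = 515039.83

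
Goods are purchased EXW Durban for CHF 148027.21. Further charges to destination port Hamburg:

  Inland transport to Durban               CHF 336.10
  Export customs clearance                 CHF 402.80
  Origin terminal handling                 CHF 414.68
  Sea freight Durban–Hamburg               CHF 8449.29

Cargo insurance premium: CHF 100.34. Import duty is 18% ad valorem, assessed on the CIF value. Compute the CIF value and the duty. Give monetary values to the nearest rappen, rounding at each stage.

CIF = EXW price + pre-shipment costs + freight + insurance
CIF = 148027.21 + 336.10 + 402.80 + 414.68 + 8449.29 + 100.34 = 157730.42
Import duty = 157730.42 × 18% = 28391.48

CIF value: CHF 157730.42; import duty: CHF 28391.48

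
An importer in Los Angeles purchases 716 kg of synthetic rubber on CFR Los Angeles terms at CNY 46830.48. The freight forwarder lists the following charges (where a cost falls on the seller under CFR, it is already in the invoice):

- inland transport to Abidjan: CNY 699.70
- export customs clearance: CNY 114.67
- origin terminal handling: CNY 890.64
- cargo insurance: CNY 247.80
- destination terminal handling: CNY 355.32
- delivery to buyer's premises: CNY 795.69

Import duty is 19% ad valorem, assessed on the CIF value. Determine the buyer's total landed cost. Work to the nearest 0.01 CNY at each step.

Total landed cost: CNY 57174.16

CFR: the seller pays costs through ocean freight to the destination port, but not insurance.
Already in the invoice (seller's account under CFR): inland to port, export clearance, origin terminal — exclude.
CIF value = CFR price + insurance = 46830.48 + 247.80 = 47078.28
Import duty = 47078.28 × 19% = 8944.87
Buyer bears: insurance 247.80 + destination terminal 355.32 + delivery 795.69 + duty 8944.87 = 10343.68
Landed cost = invoice 46830.48 + 10343.68 = 57174.16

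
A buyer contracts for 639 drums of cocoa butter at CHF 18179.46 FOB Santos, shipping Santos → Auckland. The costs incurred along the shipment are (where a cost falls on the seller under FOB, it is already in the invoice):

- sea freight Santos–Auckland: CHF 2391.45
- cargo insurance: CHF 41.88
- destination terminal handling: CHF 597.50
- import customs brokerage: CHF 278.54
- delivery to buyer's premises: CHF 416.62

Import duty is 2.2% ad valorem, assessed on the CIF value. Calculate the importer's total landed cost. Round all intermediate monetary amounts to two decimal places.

FOB: the seller bears costs until goods are on board at the origin port; the buyer bears freight, insurance and all costs thereafter.
CIF value = FOB price + freight + insurance = 18179.46 + 2391.45 + 41.88 = 20612.79
Import duty = 20612.79 × 2.2% = 453.48
Buyer bears: freight 2391.45 + insurance 41.88 + destination terminal 597.50 + brokerage 278.54 + delivery 416.62 + duty 453.48 = 4179.47
Landed cost = invoice 18179.46 + 4179.47 = 22358.93

Total landed cost: CHF 22358.93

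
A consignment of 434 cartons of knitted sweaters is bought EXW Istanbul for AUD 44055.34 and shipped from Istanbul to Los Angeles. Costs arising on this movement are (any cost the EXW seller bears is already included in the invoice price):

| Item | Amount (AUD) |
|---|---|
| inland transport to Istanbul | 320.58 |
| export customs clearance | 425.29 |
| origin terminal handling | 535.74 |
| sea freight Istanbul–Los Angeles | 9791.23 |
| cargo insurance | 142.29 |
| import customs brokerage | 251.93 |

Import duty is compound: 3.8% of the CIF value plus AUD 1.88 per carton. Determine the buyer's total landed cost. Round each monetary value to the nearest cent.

EXW: the seller makes goods available at their premises; the buyer bears all onward costs.
CIF value = EXW price + inland to port + export clearance + origin terminal + freight + insurance = 44055.34 + 320.58 + 425.29 + 535.74 + 9791.23 + 142.29 = 55270.47
Ad valorem component: 55270.47 × 3.8% = 2100.28
Specific component: 434 × 1.88 = 815.92
Import duty = 2100.28 + 815.92 = 2916.20
Buyer bears: inland to port 320.58 + export clearance 425.29 + origin terminal 535.74 + freight 9791.23 + insurance 142.29 + brokerage 251.93 + duty 2916.20 = 14383.26
Landed cost = invoice 44055.34 + 14383.26 = 58438.60

Total landed cost: AUD 58438.60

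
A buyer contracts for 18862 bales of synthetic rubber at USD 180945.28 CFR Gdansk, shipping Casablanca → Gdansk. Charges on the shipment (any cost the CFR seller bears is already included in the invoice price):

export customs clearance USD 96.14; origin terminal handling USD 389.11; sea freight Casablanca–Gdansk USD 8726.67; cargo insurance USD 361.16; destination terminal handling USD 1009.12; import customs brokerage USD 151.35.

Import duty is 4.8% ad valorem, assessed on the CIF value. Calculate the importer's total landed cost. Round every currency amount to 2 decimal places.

CFR: the seller pays costs through ocean freight to the destination port, but not insurance.
Already in the invoice (seller's account under CFR): export clearance, origin terminal, freight — exclude.
CIF value = CFR price + insurance = 180945.28 + 361.16 = 181306.44
Import duty = 181306.44 × 4.8% = 8702.71
Buyer bears: insurance 361.16 + destination terminal 1009.12 + brokerage 151.35 + duty 8702.71 = 10224.34
Landed cost = invoice 180945.28 + 10224.34 = 191169.62

Total landed cost: USD 191169.62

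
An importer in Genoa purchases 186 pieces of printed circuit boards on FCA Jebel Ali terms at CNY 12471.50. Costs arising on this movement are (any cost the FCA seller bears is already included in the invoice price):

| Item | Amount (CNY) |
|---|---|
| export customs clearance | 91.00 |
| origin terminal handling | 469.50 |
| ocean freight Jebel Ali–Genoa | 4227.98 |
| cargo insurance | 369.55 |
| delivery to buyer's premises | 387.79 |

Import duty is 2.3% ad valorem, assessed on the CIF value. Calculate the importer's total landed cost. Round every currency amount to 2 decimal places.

Total landed cost: CNY 18329.71

FCA: the seller delivers export-cleared goods to the carrier; the buyer bears costs from that point.
Already in the invoice (seller's account under FCA): export clearance — exclude.
CIF value = FCA price + origin terminal + freight + insurance = 12471.50 + 469.50 + 4227.98 + 369.55 = 17538.53
Import duty = 17538.53 × 2.3% = 403.39
Buyer bears: origin terminal 469.50 + freight 4227.98 + insurance 369.55 + delivery 387.79 + duty 403.39 = 5858.21
Landed cost = invoice 12471.50 + 5858.21 = 18329.71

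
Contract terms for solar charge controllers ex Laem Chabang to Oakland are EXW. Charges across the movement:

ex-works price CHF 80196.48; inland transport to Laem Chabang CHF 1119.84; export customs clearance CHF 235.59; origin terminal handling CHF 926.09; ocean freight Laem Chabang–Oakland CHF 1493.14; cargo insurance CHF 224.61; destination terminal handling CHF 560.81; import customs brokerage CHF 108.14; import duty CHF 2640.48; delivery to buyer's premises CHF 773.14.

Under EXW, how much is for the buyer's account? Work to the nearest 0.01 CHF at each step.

Buyer's account: CHF 8081.84

EXW: the seller makes goods available at their premises; the buyer bears all onward costs.
Seller's account: goods 80196.48 = 80196.48
Buyer's account: inland to port 1119.84 + export clearance 235.59 + origin terminal 926.09 + freight 1493.14 + insurance 224.61 + destination terminal 560.81 + brokerage 108.14 + duty 2640.48 + delivery 773.14 = 8081.84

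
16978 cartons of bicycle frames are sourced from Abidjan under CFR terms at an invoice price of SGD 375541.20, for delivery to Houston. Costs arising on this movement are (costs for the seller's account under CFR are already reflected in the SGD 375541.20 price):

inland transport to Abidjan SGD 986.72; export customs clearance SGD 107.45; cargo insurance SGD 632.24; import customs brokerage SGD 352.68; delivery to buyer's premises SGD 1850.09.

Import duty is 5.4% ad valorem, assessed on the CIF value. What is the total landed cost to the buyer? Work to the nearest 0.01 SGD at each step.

Total landed cost: SGD 398689.58

CFR: the seller pays costs through ocean freight to the destination port, but not insurance.
Already in the invoice (seller's account under CFR): inland to port, export clearance — exclude.
CIF value = CFR price + insurance = 375541.20 + 632.24 = 376173.44
Import duty = 376173.44 × 5.4% = 20313.37
Buyer bears: insurance 632.24 + brokerage 352.68 + delivery 1850.09 + duty 20313.37 = 23148.38
Landed cost = invoice 375541.20 + 23148.38 = 398689.58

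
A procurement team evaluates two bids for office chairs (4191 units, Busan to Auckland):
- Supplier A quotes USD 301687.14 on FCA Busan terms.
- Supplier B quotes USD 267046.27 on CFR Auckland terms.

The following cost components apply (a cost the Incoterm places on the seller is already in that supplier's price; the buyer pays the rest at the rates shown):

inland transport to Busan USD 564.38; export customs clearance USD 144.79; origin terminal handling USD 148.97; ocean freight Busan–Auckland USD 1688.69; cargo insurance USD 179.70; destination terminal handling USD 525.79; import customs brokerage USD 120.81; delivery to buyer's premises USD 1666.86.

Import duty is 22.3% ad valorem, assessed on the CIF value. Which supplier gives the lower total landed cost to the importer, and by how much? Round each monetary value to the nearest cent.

Supplier A (FCA):
CIF value = FCA price + origin terminal + freight + insurance = 301687.14 + 148.97 + 1688.69 + 179.70 = 303704.50
Import duty = 303704.50 × 22.3% = 67726.10
Buyer bears (A): 148.97 + 1688.69 + 179.70 + 525.79 + 120.81 + 1666.86 = 4330.82
Landed cost (A) = invoice 301687.14 + 4330.82 + duty 67726.10 = 373744.06
Supplier B (CFR):
CIF value = CFR price + insurance = 267046.27 + 179.70 = 267225.97
Import duty = 267225.97 × 22.3% = 59591.39
Buyer bears (B): 179.70 + 525.79 + 120.81 + 1666.86 = 2493.16
Landed cost (B) = invoice 267046.27 + 2493.16 + duty 59591.39 = 329130.82
Difference = |373744.06 − 329130.82| = 44613.24

Supplier B is cheaper by USD 44613.24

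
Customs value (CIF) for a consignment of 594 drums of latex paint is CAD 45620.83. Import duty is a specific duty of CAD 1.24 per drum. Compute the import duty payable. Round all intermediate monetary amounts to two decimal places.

Import duty = 594 × 1.24 = 736.56

Import duty: CAD 736.56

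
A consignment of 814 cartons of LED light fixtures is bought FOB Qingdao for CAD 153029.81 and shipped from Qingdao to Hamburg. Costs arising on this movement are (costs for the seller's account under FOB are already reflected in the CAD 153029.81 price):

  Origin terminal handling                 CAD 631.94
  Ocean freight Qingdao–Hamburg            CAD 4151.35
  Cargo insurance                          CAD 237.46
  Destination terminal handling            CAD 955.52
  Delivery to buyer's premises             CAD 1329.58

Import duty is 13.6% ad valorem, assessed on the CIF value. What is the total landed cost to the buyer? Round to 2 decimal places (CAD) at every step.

FOB: the seller bears costs until goods are on board at the origin port; the buyer bears freight, insurance and all costs thereafter.
Already in the invoice (seller's account under FOB): origin terminal — exclude.
CIF value = FOB price + freight + insurance = 153029.81 + 4151.35 + 237.46 = 157418.62
Import duty = 157418.62 × 13.6% = 21408.93
Buyer bears: freight 4151.35 + insurance 237.46 + destination terminal 955.52 + delivery 1329.58 + duty 21408.93 = 28082.84
Landed cost = invoice 153029.81 + 28082.84 = 181112.65

Total landed cost: CAD 181112.65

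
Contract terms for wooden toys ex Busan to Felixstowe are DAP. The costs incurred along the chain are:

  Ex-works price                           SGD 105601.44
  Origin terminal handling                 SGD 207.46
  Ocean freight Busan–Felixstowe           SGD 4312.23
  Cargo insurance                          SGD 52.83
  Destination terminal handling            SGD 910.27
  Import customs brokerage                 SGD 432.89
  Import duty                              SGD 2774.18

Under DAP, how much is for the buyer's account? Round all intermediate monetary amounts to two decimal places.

Buyer's account: SGD 3207.07

DAP: the seller bears all costs to the named destination except import duty and clearance.
Seller's account: goods 105601.44 + origin terminal 207.46 + freight 4312.23 + insurance 52.83 + destination terminal 910.27 = 111084.23
Buyer's account: brokerage 432.89 + duty 2774.18 = 3207.07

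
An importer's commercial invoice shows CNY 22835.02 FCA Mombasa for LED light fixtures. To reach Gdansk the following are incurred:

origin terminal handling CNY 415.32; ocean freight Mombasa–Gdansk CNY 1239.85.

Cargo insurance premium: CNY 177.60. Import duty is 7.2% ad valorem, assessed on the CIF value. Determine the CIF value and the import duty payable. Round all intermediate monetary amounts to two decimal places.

CIF = FCA price + pre-shipment costs + freight + insurance
CIF = 22835.02 + 415.32 + 1239.85 + 177.60 = 24667.79
Import duty = 24667.79 × 7.2% = 1776.08

CIF value: CNY 24667.79; import duty: CNY 1776.08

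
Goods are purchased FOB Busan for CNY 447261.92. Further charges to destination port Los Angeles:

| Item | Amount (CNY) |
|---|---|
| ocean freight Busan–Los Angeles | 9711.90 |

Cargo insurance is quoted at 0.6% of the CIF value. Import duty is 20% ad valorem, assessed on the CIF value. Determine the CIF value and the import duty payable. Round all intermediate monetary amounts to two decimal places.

CIF value: CNY 459732.21; import duty: CNY 91946.44

Let C be the CIF value. C = FOB price + freight + 0.6% × C
C − 0.6% × C = 447261.92 + 9711.90
0.994 × C = 456973.82
C = 456973.82 / 0.994 = 459732.21
Insurance premium = 0.6% × 459732.21 = 2758.39
Import duty = 459732.21 × 20% = 91946.44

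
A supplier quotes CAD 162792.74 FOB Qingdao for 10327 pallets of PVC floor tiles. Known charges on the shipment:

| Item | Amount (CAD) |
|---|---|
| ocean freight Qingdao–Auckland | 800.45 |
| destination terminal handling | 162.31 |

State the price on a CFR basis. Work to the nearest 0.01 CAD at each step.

CFR price: CAD 163593.19

Not relevant to the conversion: destination terminal — on the buyer under both terms; not part of either seller's price.
From FOB to CFR, the seller additionally bears: freight.
CFR price = 162792.74 + 800.45 = 163593.19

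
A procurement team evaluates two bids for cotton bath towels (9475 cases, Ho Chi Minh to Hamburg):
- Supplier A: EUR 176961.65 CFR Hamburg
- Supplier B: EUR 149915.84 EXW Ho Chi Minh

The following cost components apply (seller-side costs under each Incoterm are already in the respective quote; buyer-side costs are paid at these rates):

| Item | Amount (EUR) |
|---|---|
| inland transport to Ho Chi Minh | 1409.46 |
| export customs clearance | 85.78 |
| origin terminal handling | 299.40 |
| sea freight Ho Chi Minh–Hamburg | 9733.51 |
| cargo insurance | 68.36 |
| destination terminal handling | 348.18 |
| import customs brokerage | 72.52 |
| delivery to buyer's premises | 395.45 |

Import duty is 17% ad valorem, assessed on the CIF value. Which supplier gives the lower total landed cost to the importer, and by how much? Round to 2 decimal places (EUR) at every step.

Supplier B is cheaper by EUR 18155.66

Supplier A (CFR):
CIF value = CFR price + insurance = 176961.65 + 68.36 = 177030.01
Import duty = 177030.01 × 17% = 30095.10
Buyer bears (A): 68.36 + 348.18 + 72.52 + 395.45 = 884.51
Landed cost (A) = invoice 176961.65 + 884.51 + duty 30095.10 = 207941.26
Supplier B (EXW):
CIF value = EXW price + inland to port + export clearance + origin terminal + freight + insurance = 149915.84 + 1409.46 + 85.78 + 299.40 + 9733.51 + 68.36 = 161512.35
Import duty = 161512.35 × 17% = 27457.10
Buyer bears (B): 1409.46 + 85.78 + 299.40 + 9733.51 + 68.36 + 348.18 + 72.52 + 395.45 = 12412.66
Landed cost (B) = invoice 149915.84 + 12412.66 + duty 27457.10 = 189785.60
Difference = |207941.26 − 189785.60| = 18155.66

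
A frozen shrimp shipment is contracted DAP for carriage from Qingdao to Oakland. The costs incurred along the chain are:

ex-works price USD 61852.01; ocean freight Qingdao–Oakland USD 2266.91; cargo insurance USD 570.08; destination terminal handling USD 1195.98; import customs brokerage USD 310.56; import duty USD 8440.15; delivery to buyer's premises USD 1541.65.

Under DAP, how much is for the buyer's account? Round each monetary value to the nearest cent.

Buyer's account: USD 8750.71

DAP: the seller bears all costs to the named destination except import duty and clearance.
Seller's account: goods 61852.01 + freight 2266.91 + insurance 570.08 + destination terminal 1195.98 + delivery 1541.65 = 67426.63
Buyer's account: brokerage 310.56 + duty 8440.15 = 8750.71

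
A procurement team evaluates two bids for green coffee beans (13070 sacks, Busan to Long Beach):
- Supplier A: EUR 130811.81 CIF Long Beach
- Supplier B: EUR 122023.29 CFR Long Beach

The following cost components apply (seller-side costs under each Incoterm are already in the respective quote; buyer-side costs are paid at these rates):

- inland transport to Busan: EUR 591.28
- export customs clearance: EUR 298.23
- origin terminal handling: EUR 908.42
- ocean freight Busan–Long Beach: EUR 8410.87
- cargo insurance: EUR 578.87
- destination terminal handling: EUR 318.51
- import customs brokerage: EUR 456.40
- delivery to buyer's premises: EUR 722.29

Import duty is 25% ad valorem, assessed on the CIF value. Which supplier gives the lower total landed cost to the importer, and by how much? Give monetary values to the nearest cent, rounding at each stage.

Supplier B is cheaper by EUR 10262.06

Supplier A (CIF):
The CIF price already equals the CIF value: 130811.81
Import duty = 130811.81 × 25% = 32702.95
Buyer bears (A): 318.51 + 456.40 + 722.29 = 1497.20
Landed cost (A) = invoice 130811.81 + 1497.20 + duty 32702.95 = 165011.96
Supplier B (CFR):
CIF value = CFR price + insurance = 122023.29 + 578.87 = 122602.16
Import duty = 122602.16 × 25% = 30650.54
Buyer bears (B): 578.87 + 318.51 + 456.40 + 722.29 = 2076.07
Landed cost (B) = invoice 122023.29 + 2076.07 + duty 30650.54 = 154749.90
Difference = |165011.96 − 154749.90| = 10262.06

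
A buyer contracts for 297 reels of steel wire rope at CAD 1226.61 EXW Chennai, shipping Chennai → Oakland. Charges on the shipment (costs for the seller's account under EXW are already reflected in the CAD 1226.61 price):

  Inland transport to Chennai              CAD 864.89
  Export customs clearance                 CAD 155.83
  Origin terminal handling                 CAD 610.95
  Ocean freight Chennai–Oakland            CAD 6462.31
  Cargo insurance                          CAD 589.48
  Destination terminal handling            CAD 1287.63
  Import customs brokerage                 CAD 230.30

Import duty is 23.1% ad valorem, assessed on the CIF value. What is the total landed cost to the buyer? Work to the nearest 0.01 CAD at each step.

Total landed cost: CAD 13717.23

EXW: the seller makes goods available at their premises; the buyer bears all onward costs.
CIF value = EXW price + inland to port + export clearance + origin terminal + freight + insurance = 1226.61 + 864.89 + 155.83 + 610.95 + 6462.31 + 589.48 = 9910.07
Import duty = 9910.07 × 23.1% = 2289.23
Buyer bears: inland to port 864.89 + export clearance 155.83 + origin terminal 610.95 + freight 6462.31 + insurance 589.48 + destination terminal 1287.63 + brokerage 230.30 + duty 2289.23 = 12490.62
Landed cost = invoice 1226.61 + 12490.62 = 13717.23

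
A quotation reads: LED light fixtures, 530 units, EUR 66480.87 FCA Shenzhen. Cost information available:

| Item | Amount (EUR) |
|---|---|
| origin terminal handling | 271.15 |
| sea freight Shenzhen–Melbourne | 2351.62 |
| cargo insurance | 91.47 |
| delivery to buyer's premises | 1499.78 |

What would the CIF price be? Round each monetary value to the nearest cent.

CIF price: EUR 69195.11

Not relevant to the conversion: delivery — on the buyer under both terms; not part of either seller's price.
From FCA to CIF, the seller additionally bears: origin terminal, freight, insurance.
CIF price = 66480.87 + 271.15 + 2351.62 + 91.47 = 69195.11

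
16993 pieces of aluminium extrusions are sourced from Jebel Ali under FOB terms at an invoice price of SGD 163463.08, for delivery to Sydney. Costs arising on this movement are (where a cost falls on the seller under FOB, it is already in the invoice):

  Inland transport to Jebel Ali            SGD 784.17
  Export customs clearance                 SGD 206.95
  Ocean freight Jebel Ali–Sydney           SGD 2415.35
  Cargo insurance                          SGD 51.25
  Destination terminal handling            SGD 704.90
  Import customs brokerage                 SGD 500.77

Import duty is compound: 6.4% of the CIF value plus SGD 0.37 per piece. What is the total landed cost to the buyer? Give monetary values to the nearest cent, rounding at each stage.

FOB: the seller bears costs until goods are on board at the origin port; the buyer bears freight, insurance and all costs thereafter.
Already in the invoice (seller's account under FOB): inland to port, export clearance — exclude.
CIF value = FOB price + freight + insurance = 163463.08 + 2415.35 + 51.25 = 165929.68
Ad valorem component: 165929.68 × 6.4% = 10619.50
Specific component: 16993 × 0.37 = 6287.41
Import duty = 10619.50 + 6287.41 = 16906.91
Buyer bears: freight 2415.35 + insurance 51.25 + destination terminal 704.90 + brokerage 500.77 + duty 16906.91 = 20579.18
Landed cost = invoice 163463.08 + 20579.18 = 184042.26

Total landed cost: SGD 184042.26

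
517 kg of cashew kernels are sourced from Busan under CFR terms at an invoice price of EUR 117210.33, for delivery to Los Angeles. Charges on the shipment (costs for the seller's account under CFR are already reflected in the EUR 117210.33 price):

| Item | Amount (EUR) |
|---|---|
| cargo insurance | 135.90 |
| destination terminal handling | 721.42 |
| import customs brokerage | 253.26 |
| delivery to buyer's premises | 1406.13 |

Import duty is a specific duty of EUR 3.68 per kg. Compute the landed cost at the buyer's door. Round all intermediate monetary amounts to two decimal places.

CFR: the seller pays costs through ocean freight to the destination port, but not insurance.
CIF value = CFR price + insurance = 117210.33 + 135.90 = 117346.23
Import duty = 517 × 3.68 = 1902.56
Buyer bears: insurance 135.90 + destination terminal 721.42 + brokerage 253.26 + delivery 1406.13 + duty 1902.56 = 4419.27
Landed cost = invoice 117210.33 + 4419.27 = 121629.60

Total landed cost: EUR 121629.60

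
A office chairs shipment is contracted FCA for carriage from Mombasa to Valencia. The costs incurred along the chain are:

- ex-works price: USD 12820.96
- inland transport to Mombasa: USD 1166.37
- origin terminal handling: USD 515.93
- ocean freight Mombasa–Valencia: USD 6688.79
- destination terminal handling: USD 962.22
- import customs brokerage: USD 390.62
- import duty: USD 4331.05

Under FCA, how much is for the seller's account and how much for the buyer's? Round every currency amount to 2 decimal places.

Seller: USD 13987.33; buyer: USD 12888.61

FCA: the seller delivers export-cleared goods to the carrier; the buyer bears costs from that point.
Seller's account: goods 12820.96 + inland to port 1166.37 = 13987.33
Buyer's account: origin terminal 515.93 + freight 6688.79 + destination terminal 962.22 + brokerage 390.62 + duty 4331.05 = 12888.61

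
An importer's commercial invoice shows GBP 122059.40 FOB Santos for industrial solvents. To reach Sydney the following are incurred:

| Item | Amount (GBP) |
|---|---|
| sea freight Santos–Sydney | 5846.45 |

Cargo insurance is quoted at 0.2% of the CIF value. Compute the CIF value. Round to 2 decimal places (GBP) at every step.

Let C be the CIF value. C = FOB price + freight + 0.2% × C
C − 0.2% × C = 122059.40 + 5846.45
0.998 × C = 127905.85
C = 127905.85 / 0.998 = 128162.17
Insurance premium = 0.2% × 128162.17 = 256.32

CIF value: GBP 128162.17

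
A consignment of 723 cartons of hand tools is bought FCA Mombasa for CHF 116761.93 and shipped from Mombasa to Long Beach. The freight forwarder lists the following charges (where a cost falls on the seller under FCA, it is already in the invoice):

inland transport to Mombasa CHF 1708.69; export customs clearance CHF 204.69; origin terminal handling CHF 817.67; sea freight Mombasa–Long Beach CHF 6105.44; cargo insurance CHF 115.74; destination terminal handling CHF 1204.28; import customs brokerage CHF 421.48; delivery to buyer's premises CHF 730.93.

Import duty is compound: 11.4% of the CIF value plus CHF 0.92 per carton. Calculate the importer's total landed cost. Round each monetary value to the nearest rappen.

Total landed cost: CHF 140935.92

FCA: the seller delivers export-cleared goods to the carrier; the buyer bears costs from that point.
Already in the invoice (seller's account under FCA): inland to port, export clearance — exclude.
CIF value = FCA price + origin terminal + freight + insurance = 116761.93 + 817.67 + 6105.44 + 115.74 = 123800.78
Ad valorem component: 123800.78 × 11.4% = 14113.29
Specific component: 723 × 0.92 = 665.16
Import duty = 14113.29 + 665.16 = 14778.45
Buyer bears: origin terminal 817.67 + freight 6105.44 + insurance 115.74 + destination terminal 1204.28 + brokerage 421.48 + delivery 730.93 + duty 14778.45 = 24173.99
Landed cost = invoice 116761.93 + 24173.99 = 140935.92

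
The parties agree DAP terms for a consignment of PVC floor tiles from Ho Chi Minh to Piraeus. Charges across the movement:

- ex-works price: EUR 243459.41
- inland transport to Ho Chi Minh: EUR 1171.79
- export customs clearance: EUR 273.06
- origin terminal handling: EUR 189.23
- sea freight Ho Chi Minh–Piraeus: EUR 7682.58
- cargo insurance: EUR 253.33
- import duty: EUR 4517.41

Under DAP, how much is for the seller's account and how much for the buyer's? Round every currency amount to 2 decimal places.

DAP: the seller bears all costs to the named destination except import duty and clearance.
Seller's account: goods 243459.41 + inland to port 1171.79 + export clearance 273.06 + origin terminal 189.23 + freight 7682.58 + insurance 253.33 = 253029.40
Buyer's account: duty 4517.41 = 4517.41

Seller: EUR 253029.40; buyer: EUR 4517.41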